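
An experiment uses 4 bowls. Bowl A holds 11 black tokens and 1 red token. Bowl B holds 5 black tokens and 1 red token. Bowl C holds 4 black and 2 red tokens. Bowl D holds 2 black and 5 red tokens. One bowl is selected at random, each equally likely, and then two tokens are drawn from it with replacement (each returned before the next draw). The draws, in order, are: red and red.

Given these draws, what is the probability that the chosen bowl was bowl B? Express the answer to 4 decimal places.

0.0423

For each hypothesis, P(data | H) works out to: P(data | bowl A) = (1/12)(1/12) = 0.0069444; P(data | bowl B) = (1/6)(1/6) = 0.027778; P(data | bowl C) = (2/6)(2/6) = 0.11111; P(data | bowl D) = (5/7)(5/7) = 0.5102.
Weighting by the prior gives 1/4 · 0.0069444 = 0.0017361, 1/4 · 0.027778 = 0.0069444, 1/4 · 0.11111 = 0.027778, 1/4 · 0.5102 = 0.12755; with total 0.16401.
Therefore the posterior P(bowl B | data) = (0.0069444) / (0.16401) = 0.042342.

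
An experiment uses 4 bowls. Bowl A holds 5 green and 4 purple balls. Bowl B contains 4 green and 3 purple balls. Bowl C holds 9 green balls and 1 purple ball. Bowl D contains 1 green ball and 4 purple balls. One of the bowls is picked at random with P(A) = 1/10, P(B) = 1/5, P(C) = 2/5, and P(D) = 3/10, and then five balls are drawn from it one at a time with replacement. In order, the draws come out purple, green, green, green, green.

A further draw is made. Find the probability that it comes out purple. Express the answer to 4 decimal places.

Compute the likelihood of the observed sequence for each case: P(data | bowl A) = (4/9)(5/9)(5/9)(5/9)(5/9) = 0.042338; P(data | bowl B) = (3/7)(4/7)(4/7)(4/7)(4/7) = 0.045695; P(data | bowl C) = (1/10)(9/10)(9/10)(9/10)(9/10) = 0.06561; P(data | bowl D) = (4/5)(1/5)(1/5)(1/5)(1/5) = 0.00128.
Weighting by the prior gives 1/10 · 0.042338 = 0.0042338, 1/5 · 0.045695 = 0.009139, 2/5 · 0.06561 = 0.026244, 3/10 · 0.00128 = 0.000384; summing to 0.040001.
The posterior is then P(bowl A | data) = 0.10584, P(bowl B | data) = 0.22847, P(bowl C | data) = 0.65609, P(bowl D | data) = 0.0095998.
Averaging over the posterior, P(purple next | data) = (4/9)(0.10584) + (3/7)(0.22847) + (1/10)(0.65609) + (4/5)(0.0095998) = 0.21825.

0.2182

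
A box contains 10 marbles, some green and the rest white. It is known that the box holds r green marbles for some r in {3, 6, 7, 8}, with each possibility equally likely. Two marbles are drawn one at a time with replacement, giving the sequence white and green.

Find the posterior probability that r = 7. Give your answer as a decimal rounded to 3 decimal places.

Under each hypothesis, the probability of the observed sequence is: P(data | r = 3) = (7/10)(3/10) = 21/100; P(data | r = 6) = (4/10)(6/10) = 6/25; P(data | r = 7) = (3/10)(7/10) = 21/100; P(data | r = 8) = (2/10)(8/10) = 4/25.
Weighting by the prior gives 1/4 · 21/100 = 21/400, 1/4 · 6/25 = 3/50, 1/4 · 21/100 = 21/400, 1/4 · 4/25 = 1/25; summing to 41/200.
Hence P(r = 7 | data) = (21/400) / (41/200) = 21/82.

0.256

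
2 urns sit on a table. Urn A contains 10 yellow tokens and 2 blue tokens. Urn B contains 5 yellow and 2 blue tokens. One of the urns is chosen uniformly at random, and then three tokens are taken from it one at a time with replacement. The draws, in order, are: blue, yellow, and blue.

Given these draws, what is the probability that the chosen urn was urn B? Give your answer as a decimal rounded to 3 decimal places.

0.716

The likelihood of the observed sequence under each hypothesis: P(data | urn A) = (2/12)(10/12)(2/12) = 0.023148; P(data | urn B) = (2/7)(5/7)(2/7) = 0.058309.
The prior-weighted likelihoods are 1/2 · 0.023148 = 0.011574, 1/2 · 0.058309 = 0.029155; with total 0.040729.
By Bayes' rule, P(urn B | data) = (0.029155) / (0.040729) = 0.71582.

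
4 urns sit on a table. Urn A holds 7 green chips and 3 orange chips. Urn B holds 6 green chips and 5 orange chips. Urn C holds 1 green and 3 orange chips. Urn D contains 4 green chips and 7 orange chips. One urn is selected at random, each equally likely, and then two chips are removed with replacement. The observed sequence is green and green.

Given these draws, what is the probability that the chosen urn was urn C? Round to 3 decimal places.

Compute the likelihood of the observed sequence for each case: P(data | urn A) = (7/10)(7/10) = 0.49; P(data | urn B) = (6/11)(6/11) = 0.29752; P(data | urn C) = (1/4)(1/4) = 0.0625; P(data | urn D) = (4/11)(4/11) = 0.13223.
Weighting by the prior gives 1/4 · 0.49 = 0.1225, 1/4 · 0.29752 = 0.07438, 1/4 · 0.0625 = 0.015625, 1/4 · 0.13223 = 0.033058; with total 0.24556.
By Bayes' rule, P(urn C | data) = (0.015625) / (0.24556) = 0.063629.

0.064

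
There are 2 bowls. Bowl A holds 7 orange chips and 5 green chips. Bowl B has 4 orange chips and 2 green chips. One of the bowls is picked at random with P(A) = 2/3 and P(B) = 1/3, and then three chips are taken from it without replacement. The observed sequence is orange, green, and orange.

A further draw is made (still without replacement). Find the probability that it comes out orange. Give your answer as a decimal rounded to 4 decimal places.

Compute the likelihood of the observed sequence for each case: P(data | bowl A) = (7/12)(5/11)(6/10) = 7/44; P(data | bowl B) = (4/6)(2/5)(3/4) = 1/5.
Weighting by the prior gives 2/3 · 7/44 = 7/66, 1/3 · 1/5 = 1/15; with total 19/110.
Normalising, the posterior is P(bowl A | data) = 35/57, P(bowl B | data) = 22/57.
The predictive probability is P(orange next | data) = (5/9)(35/57) + (2/3)(22/57) = 307/513.

0.5984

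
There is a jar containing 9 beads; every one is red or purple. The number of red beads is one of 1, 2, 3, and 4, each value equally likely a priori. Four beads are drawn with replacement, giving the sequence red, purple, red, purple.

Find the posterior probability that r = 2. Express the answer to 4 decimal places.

Compute the likelihood of the observed sequence for each case: P(data | r = 1) = (1/9)(8/9)(1/9)(8/9) = 0.0097546; P(data | r = 2) = (2/9)(7/9)(2/9)(7/9) = 0.029873; P(data | r = 3) = (3/9)(6/9)(3/9)(6/9) = 0.049383; P(data | r = 4) = (4/9)(5/9)(4/9)(5/9) = 0.060966.
Weighting by the prior gives 1/4 · 0.0097546 = 0.0024387, 1/4 · 0.029873 = 0.0074684, 1/4 · 0.049383 = 0.012346, 1/4 · 0.060966 = 0.015242; summing to 0.037494.
Hence P(r = 2 | data) = (0.0074684) / (0.037494) = 0.19919.

0.1992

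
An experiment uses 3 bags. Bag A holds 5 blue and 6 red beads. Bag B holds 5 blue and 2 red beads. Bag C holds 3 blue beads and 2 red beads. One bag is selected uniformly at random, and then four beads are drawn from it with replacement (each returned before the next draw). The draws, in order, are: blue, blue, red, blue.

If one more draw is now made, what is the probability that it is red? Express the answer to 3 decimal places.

0.382

Compute the likelihood of the observed sequence for each case: P(data | bag A) = (5/11)(5/11)(6/11)(5/11) = 0.051226; P(data | bag B) = (5/7)(5/7)(2/7)(5/7) = 0.10412; P(data | bag C) = (3/5)(3/5)(2/5)(3/5) = 0.0864.
Weighting by the prior gives 1/3 · 0.051226 = 0.017075, 1/3 · 0.10412 = 0.034708, 1/3 · 0.0864 = 0.0288; summing to 0.080583.
Dividing through by the total gives posterior P(bag A | data) = 0.2119, P(bag B | data) = 0.43071, P(bag C | data) = 0.3574.
So P(red next | data) = Σ P(red next | H) P(H | data) = (6/11)(0.2119) + (2/7)(0.43071) + (2/5)(0.3574) = 0.3816.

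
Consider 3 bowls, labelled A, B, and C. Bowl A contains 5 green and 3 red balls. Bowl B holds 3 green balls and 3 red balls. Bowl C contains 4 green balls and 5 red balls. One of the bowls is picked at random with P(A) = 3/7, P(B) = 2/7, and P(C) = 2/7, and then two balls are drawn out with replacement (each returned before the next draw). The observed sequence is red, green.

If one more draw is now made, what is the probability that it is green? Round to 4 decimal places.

Compute the likelihood of the observed sequence for each case: P(data | bowl A) = (3/8)(5/8) = 0.23438; P(data | bowl B) = (3/6)(3/6) = 0.25; P(data | bowl C) = (5/9)(4/9) = 0.24691.
Weighting by the prior gives 3/7 · 0.23438 = 0.10045, 2/7 · 0.25 = 0.071429, 2/7 · 0.24691 = 0.070547; summing to 0.24242.
The posterior is then P(bowl A | data) = 0.41435, P(bowl B | data) = 0.29465, P(bowl C | data) = 0.29101.
The predictive probability is P(green next | data) = (5/8)(0.41435) + (1/2)(0.29465) + (4/9)(0.29101) = 0.53563.

0.5356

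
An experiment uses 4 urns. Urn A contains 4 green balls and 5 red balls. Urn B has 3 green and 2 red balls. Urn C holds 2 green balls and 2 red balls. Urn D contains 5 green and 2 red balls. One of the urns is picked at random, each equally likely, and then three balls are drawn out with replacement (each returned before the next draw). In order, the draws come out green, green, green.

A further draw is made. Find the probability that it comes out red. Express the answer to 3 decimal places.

The likelihood of the observed sequence under each hypothesis: P(data | urn A) = (4/9)(4/9)(4/9) = 0.087791; P(data | urn B) = (3/5)(3/5)(3/5) = 0.216; P(data | urn C) = (2/4)(2/4)(2/4) = 0.125; P(data | urn D) = (5/7)(5/7)(5/7) = 0.36443.
Weighting by the prior gives 1/4 · 0.087791 = 0.021948, 1/4 · 0.216 = 0.054, 1/4 · 0.125 = 0.03125, 1/4 · 0.36443 = 0.091108; with total 0.19831.
The posterior is then P(urn A | data) = 0.11068, P(urn B | data) = 0.27231, P(urn C | data) = 0.15758, P(urn D | data) = 0.45943.
Averaging over the posterior, P(red next | data) = (5/9)(0.11068) + (2/5)(0.27231) + (1/2)(0.15758) + (2/7)(0.45943) = 0.38047.

0.380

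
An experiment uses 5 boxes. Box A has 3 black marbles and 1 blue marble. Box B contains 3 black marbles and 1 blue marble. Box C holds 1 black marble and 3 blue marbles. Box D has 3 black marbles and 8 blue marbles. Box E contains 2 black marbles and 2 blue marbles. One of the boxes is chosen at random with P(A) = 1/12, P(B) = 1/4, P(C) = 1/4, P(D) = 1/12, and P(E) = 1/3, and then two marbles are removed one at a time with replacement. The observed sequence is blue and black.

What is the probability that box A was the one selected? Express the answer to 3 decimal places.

0.075

For each hypothesis, P(data | H) works out to: P(data | box A) = (1/4)(3/4) = 0.1875; P(data | box B) = (1/4)(3/4) = 0.1875; P(data | box C) = (3/4)(1/4) = 0.1875; P(data | box D) = (8/11)(3/11) = 0.19835; P(data | box E) = (2/4)(2/4) = 0.25.
Weighting by the prior gives 1/12 · 0.1875 = 0.015625, 1/4 · 0.1875 = 0.046875, 1/4 · 0.1875 = 0.046875, 1/12 · 0.19835 = 0.016529, 1/3 · 0.25 = 0.083333; summing to 0.20924.
Therefore the posterior P(box A | data) = (0.015625) / (0.20924) = 0.074676.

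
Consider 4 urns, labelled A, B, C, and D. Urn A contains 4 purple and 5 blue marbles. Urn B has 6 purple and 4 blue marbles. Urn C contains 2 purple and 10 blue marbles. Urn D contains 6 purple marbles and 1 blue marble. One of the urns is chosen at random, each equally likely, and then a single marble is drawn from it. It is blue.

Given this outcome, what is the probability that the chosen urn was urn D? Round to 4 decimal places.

Under each hypothesis, the probability of this draw is: P(data | urn A) = (5/9) = 0.55556; P(data | urn B) = (4/10) = 0.4; P(data | urn C) = (10/12) = 0.83333; P(data | urn D) = (1/7) = 0.14286.
The prior-weighted likelihoods are 1/4 · 0.55556 = 0.13889, 1/4 · 0.4 = 0.1, 1/4 · 0.83333 = 0.20833, 1/4 · 0.14286 = 0.035714; with total 0.48294.
Hence P(urn D | data) = (0.035714) / (0.48294) = 0.073952.

0.0740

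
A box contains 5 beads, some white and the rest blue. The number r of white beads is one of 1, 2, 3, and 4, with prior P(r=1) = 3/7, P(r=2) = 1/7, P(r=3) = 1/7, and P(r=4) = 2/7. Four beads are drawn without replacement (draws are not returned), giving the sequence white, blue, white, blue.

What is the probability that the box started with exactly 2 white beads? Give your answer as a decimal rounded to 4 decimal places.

Compute the likelihood of the observed sequence for each case: P(data | r = 1) = (1/5)(4/4)(0/3) = 0; P(data | r = 2) = (2/5)(3/4)(1/3)(2/2) = 1/10; P(data | r = 3) = (3/5)(2/4)(2/3)(1/2) = 1/10; P(data | r = 4) = (4/5)(1/4)(3/3)(0/2) = 0.
Weighting by the prior gives 3/7 · 0 = 0, 1/7 · 1/10 = 1/70, 1/7 · 1/10 = 1/70, 2/7 · 0 = 0; with total 1/35.
Hence P(r = 2 | data) = (1/70) / (1/35) = 1/2.

0.5000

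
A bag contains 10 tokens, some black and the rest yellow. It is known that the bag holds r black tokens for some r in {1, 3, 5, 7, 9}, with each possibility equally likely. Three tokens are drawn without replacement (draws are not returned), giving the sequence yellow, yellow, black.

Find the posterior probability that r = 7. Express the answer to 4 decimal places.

Under each hypothesis, the probability of the observed sequence is: P(data | r = 1) = (9/10)(8/9)(1/8) = 1/10; P(data | r = 3) = (7/10)(6/9)(3/8) = 7/40; P(data | r = 5) = (5/10)(4/9)(5/8) = 5/36; P(data | r = 7) = (3/10)(2/9)(7/8) = 7/120; P(data | r = 9) = (1/10)(0/9) = 0.
Weighting by the prior gives 1/5 · 1/10 = 1/50, 1/5 · 7/40 = 7/200, 1/5 · 5/36 = 1/36, 1/5 · 7/120 = 7/600, 1/5 · 0 = 0; with total 17/180.
So P(r = 7 | data) = (7/600) / (17/180) = 21/170.

0.1235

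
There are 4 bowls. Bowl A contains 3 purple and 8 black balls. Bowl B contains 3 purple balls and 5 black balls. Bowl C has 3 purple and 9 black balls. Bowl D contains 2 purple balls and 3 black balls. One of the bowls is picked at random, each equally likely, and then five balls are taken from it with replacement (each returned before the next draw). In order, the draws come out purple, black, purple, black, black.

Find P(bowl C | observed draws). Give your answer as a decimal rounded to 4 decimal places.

0.2129

For each hypothesis, P(data | H) works out to: P(data | bowl A) = (3/11)(8/11)(3/11)(8/11)(8/11) = 0.028612; P(data | bowl B) = (3/8)(5/8)(3/8)(5/8)(5/8) = 0.034332; P(data | bowl C) = (3/12)(9/12)(3/12)(9/12)(9/12) = 0.026367; P(data | bowl D) = (2/5)(3/5)(2/5)(3/5)(3/5) = 0.03456.
Weighting by the prior gives 1/4 · 0.028612 = 0.007153, 1/4 · 0.034332 = 0.0085831, 1/4 · 0.026367 = 0.0065918, 1/4 · 0.03456 = 0.00864; with total 0.030968.
Hence P(bowl C | data) = (0.0065918) / (0.030968) = 0.21286.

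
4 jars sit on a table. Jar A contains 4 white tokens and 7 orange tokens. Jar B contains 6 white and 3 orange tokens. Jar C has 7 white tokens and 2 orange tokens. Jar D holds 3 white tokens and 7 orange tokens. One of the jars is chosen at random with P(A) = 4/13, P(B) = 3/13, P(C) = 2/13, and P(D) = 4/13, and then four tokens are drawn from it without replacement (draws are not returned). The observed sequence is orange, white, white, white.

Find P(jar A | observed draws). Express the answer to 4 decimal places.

0.1127

For each hypothesis, P(data | H) works out to: P(data | jar A) = (7/11)(4/10)(3/9)(2/8) = 0.021212; P(data | jar B) = (3/9)(6/8)(5/7)(4/6) = 0.11905; P(data | jar C) = (2/9)(7/8)(6/7)(5/6) = 0.13889; P(data | jar D) = (7/10)(3/9)(2/8)(1/7) = 0.0083333.
Multiplying each by its prior: 4/13 · 0.021212 = 0.0065268, 3/13 · 0.11905 = 0.027473, 2/13 · 0.13889 = 0.021368, 4/13 · 0.0083333 = 0.0025641; these sum to 0.057931.
Therefore the posterior P(jar A | data) = (0.0065268) / (0.057931) = 0.11267.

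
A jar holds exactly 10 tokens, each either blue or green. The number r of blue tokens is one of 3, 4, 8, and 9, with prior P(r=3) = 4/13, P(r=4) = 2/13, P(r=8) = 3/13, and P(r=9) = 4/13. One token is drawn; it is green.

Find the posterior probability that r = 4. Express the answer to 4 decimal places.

0.2400

For each hypothesis, P(data | H) works out to: P(data | r = 3) = (7/10) = 7/10; P(data | r = 4) = (6/10) = 3/5; P(data | r = 8) = (2/10) = 1/5; P(data | r = 9) = (1/10) = 1/10.
The prior-weighted likelihoods are 4/13 · 7/10 = 14/65, 2/13 · 3/5 = 6/65, 3/13 · 1/5 = 3/65, 4/13 · 1/10 = 2/65; with total 5/13.
So P(r = 4 | data) = (6/65) / (5/13) = 6/25.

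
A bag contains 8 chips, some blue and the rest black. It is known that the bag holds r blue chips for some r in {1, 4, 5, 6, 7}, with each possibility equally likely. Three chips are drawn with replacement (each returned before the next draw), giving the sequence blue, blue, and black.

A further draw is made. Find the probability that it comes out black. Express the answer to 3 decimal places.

0.338

The likelihood of the observed sequence under each hypothesis: P(data | r = 1) = (1/8)(1/8)(7/8) = 0.013672; P(data | r = 4) = (4/8)(4/8)(4/8) = 0.125; P(data | r = 5) = (5/8)(5/8)(3/8) = 0.14648; P(data | r = 6) = (6/8)(6/8)(2/8) = 0.14062; P(data | r = 7) = (7/8)(7/8)(1/8) = 0.095703.
Multiplying each by its prior: 1/5 · 0.013672 = 0.0027344, 1/5 · 0.125 = 0.025, 1/5 · 0.14648 = 0.029297, 1/5 · 0.14062 = 0.028125, 1/5 · 0.095703 = 0.019141; these sum to 0.1043.
Dividing through by the total gives posterior P(r = 1 | data) = 0.026217, P(r = 4 | data) = 0.2397, P(r = 5 | data) = 0.2809, P(r = 6 | data) = 0.26966, P(r = 7 | data) = 0.18352.
So P(black next | data) = Σ P(black next | H) P(H | data) = (7/8)(0.026217) + (1/2)(0.2397) + (3/8)(0.2809) + (1/4)(0.26966) + (1/8)(0.18352) = 0.33848.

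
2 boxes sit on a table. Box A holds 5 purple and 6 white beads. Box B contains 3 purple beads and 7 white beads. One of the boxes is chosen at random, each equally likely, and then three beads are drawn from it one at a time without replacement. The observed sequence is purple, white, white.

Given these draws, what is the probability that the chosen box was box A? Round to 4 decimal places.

The likelihood of the observed sequence under each hypothesis: P(data | box A) = (5/11)(6/10)(5/9) = 0.15152; P(data | box B) = (3/10)(7/9)(6/8) = 0.175.
Weighting by the prior gives 1/2 · 0.15152 = 0.075758, 1/2 · 0.175 = 0.0875; summing to 0.16326.
Hence P(box A | data) = (0.075758) / (0.16326) = 0.46404.

0.4640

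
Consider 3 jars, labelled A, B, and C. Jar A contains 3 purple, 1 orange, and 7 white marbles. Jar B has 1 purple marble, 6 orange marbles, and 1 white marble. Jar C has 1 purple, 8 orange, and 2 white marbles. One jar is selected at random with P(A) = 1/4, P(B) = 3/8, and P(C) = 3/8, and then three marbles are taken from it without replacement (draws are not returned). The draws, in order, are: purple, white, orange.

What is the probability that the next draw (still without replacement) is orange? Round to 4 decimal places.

For each hypothesis, P(data | H) works out to: P(data | jar A) = (3/11)(7/10)(1/9) = 0.021212; P(data | jar B) = (1/8)(1/7)(6/6) = 0.017857; P(data | jar C) = (1/11)(2/10)(8/9) = 0.016162.
Weighting by the prior gives 1/4 · 0.021212 = 0.005303, 3/8 · 0.017857 = 0.0066964, 3/8 · 0.016162 = 0.0060606; these sum to 0.01806.
Dividing through by the total gives posterior P(jar A | data) = 0.29363, P(jar B | data) = 0.37079, P(jar C | data) = 0.33558.
Averaging over the posterior, P(orange next | data) = (0)(0.29363) + (1)(0.37079) + (7/8)(0.33558) = 0.66442.

0.6644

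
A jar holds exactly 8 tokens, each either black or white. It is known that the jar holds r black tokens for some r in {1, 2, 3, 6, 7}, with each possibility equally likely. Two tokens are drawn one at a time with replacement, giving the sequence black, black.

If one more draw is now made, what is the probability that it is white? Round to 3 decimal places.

0.249

Under each hypothesis, the probability of the observed sequence is: P(data | r = 1) = (1/8)(1/8) = 1/64; P(data | r = 2) = (2/8)(2/8) = 1/16; P(data | r = 3) = (3/8)(3/8) = 9/64; P(data | r = 6) = (6/8)(6/8) = 9/16; P(data | r = 7) = (7/8)(7/8) = 49/64.
The prior-weighted likelihoods are 1/5 · 1/64 = 1/320, 1/5 · 1/16 = 1/80, 1/5 · 9/64 = 9/320, 1/5 · 9/16 = 9/80, 1/5 · 49/64 = 49/320; summing to 99/320.
Normalising, the posterior is P(r = 1 | data) = 1/99, P(r = 2 | data) = 4/99, P(r = 3 | data) = 1/11, P(r = 6 | data) = 4/11, P(r = 7 | data) = 49/99.
So P(white next | data) = Σ P(white next | H) P(H | data) = (7/8)(1/99) + (3/4)(4/99) + (5/8)(1/11) + (1/4)(4/11) + (1/8)(49/99) = 197/792.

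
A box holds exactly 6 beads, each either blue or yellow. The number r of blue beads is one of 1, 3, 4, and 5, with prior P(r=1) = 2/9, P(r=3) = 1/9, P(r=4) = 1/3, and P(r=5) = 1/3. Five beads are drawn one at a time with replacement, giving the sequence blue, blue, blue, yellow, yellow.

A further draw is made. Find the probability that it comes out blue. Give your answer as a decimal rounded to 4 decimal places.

For each hypothesis, P(data | H) works out to: P(data | r = 1) = (1/6)(1/6)(1/6)(5/6)(5/6) = 0.003215; P(data | r = 3) = (3/6)(3/6)(3/6)(3/6)(3/6) = 0.03125; P(data | r = 4) = (4/6)(4/6)(4/6)(2/6)(2/6) = 0.032922; P(data | r = 5) = (5/6)(5/6)(5/6)(1/6)(1/6) = 0.016075.
Multiplying each by its prior: 2/9 · 0.003215 = 0.00071445, 1/9 · 0.03125 = 0.0034722, 1/3 · 0.032922 = 0.010974, 1/3 · 0.016075 = 0.0053584; these sum to 0.020519.
The posterior is then P(r = 1 | data) = 0.034819, P(r = 3 | data) = 0.16922, P(r = 4 | data) = 0.53482, P(r = 5 | data) = 0.26114.
The predictive probability is P(blue next | data) = (1/6)(0.034819) + (1/2)(0.16922) + (2/3)(0.53482) + (5/6)(0.26114) = 0.66458.

0.6646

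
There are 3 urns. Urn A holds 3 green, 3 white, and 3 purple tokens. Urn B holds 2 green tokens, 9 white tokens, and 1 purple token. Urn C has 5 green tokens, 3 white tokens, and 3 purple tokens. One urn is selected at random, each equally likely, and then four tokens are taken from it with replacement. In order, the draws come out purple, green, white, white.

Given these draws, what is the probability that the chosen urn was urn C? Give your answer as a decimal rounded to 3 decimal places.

The likelihood of the observed sequence under each hypothesis: P(data | urn A) = (3/9)(3/9)(3/9)(3/9) = 0.012346; P(data | urn B) = (1/12)(2/12)(9/12)(9/12) = 0.0078125; P(data | urn C) = (3/11)(5/11)(3/11)(3/11) = 0.0092207.
Weighting by the prior gives 1/3 · 0.012346 = 0.0041152, 1/3 · 0.0078125 = 0.0026042, 1/3 · 0.0092207 = 0.0030736; summing to 0.009793.
By Bayes' rule, P(urn C | data) = (0.0030736) / (0.009793) = 0.31385.

0.314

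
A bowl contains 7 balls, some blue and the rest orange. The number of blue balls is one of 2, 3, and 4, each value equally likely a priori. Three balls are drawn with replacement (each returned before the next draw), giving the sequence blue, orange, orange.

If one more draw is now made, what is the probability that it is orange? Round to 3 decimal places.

Under each hypothesis, the probability of the observed sequence is: P(data | r = 2) = (2/7)(5/7)(5/7) = 0.14577; P(data | r = 3) = (3/7)(4/7)(4/7) = 0.13994; P(data | r = 4) = (4/7)(3/7)(3/7) = 0.10496.
Multiplying each by its prior: 1/3 · 0.14577 = 0.048591, 1/3 · 0.13994 = 0.046647, 1/3 · 0.10496 = 0.034985; with total 0.13022.
Normalising, the posterior is P(r = 2 | data) = 0.37313, P(r = 3 | data) = 0.35821, P(r = 4 | data) = 0.26866.
The predictive probability is P(orange next | data) = (5/7)(0.37313) + (4/7)(0.35821) + (3/7)(0.26866) = 0.58635.

0.586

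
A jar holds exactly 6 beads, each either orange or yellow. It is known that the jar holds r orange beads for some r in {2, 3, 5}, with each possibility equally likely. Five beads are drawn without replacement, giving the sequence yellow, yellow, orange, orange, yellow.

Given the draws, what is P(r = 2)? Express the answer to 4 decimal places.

0.5714

Under each hypothesis, the probability of the observed sequence is: P(data | r = 2) = (4/6)(3/5)(2/4)(1/3)(2/2) = 1/15; P(data | r = 3) = (3/6)(2/5)(3/4)(2/3)(1/2) = 1/20; P(data | r = 5) = (1/6)(0/5) = 0.
Multiplying each by its prior: 1/3 · 1/15 = 1/45, 1/3 · 1/20 = 1/60, 1/3 · 0 = 0; summing to 7/180.
Hence P(r = 2 | data) = (1/45) / (7/180) = 4/7.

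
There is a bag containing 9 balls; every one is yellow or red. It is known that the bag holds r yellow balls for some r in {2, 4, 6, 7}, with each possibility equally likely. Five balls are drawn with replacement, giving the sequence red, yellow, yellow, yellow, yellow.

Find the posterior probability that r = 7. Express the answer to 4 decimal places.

Under each hypothesis, the probability of the observed sequence is: P(data | r = 2) = (7/9)(2/9)(2/9)(2/9)(2/9) = 0.0018967; P(data | r = 4) = (5/9)(4/9)(4/9)(4/9)(4/9) = 0.021677; P(data | r = 6) = (3/9)(6/9)(6/9)(6/9)(6/9) = 0.065844; P(data | r = 7) = (2/9)(7/9)(7/9)(7/9)(7/9) = 0.081322.
The prior-weighted likelihoods are 1/4 · 0.0018967 = 0.00047418, 1/4 · 0.021677 = 0.0054192, 1/4 · 0.065844 = 0.016461, 1/4 · 0.081322 = 0.020331; summing to 0.042685.
Therefore the posterior P(r = 7 | data) = (0.020331) / (0.042685) = 0.47629.

0.4763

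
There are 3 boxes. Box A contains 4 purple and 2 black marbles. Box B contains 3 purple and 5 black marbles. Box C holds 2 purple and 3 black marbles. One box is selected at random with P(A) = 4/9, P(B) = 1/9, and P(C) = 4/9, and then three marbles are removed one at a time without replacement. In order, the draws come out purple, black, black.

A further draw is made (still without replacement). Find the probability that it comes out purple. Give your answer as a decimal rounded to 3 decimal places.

0.593

Compute the likelihood of the observed sequence for each case: P(data | box A) = (4/6)(2/5)(1/4) = 0.066667; P(data | box B) = (3/8)(5/7)(4/6) = 0.17857; P(data | box C) = (2/5)(3/4)(2/3) = 0.2.
Multiplying each by its prior: 4/9 · 0.066667 = 0.02963, 1/9 · 0.17857 = 0.019841, 4/9 · 0.2 = 0.088889; these sum to 0.13836.
The posterior is then P(box A | data) = 0.21415, P(box B | data) = 0.1434, P(box C | data) = 0.64245.
The predictive probability is P(purple next | data) = (1)(0.21415) + (2/5)(0.1434) + (1/2)(0.64245) = 0.59273.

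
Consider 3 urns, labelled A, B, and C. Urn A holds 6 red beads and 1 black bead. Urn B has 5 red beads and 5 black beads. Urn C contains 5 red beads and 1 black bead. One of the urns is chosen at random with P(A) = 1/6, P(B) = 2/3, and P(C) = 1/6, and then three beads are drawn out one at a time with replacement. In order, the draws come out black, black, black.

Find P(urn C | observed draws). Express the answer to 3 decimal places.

Compute the likelihood of the observed sequence for each case: P(data | urn A) = (1/7)(1/7)(1/7) = 0.0029155; P(data | urn B) = (5/10)(5/10)(5/10) = 0.125; P(data | urn C) = (1/6)(1/6)(1/6) = 0.0046296.
Weighting by the prior gives 1/6 · 0.0029155 = 0.00048591, 2/3 · 0.125 = 0.083333, 1/6 · 0.0046296 = 0.0007716; these sum to 0.084591.
By Bayes' rule, P(urn C | data) = (0.0007716) / (0.084591) = 0.0091216.

0.009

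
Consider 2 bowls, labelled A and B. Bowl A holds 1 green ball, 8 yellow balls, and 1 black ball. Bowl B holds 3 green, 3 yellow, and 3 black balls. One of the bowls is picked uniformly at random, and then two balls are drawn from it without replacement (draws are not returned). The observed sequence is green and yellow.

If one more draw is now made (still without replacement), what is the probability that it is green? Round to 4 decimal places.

0.1670

For each hypothesis, P(data | H) works out to: P(data | bowl A) = (1/10)(8/9) = 4/45; P(data | bowl B) = (3/9)(3/8) = 1/8.
Multiplying each by its prior: 1/2 · 4/45 = 2/45, 1/2 · 1/8 = 1/16; with total 77/720.
The posterior is then P(bowl A | data) = 32/77, P(bowl B | data) = 45/77.
The predictive probability is P(green next | data) = (0)(32/77) + (2/7)(45/77) = 90/539.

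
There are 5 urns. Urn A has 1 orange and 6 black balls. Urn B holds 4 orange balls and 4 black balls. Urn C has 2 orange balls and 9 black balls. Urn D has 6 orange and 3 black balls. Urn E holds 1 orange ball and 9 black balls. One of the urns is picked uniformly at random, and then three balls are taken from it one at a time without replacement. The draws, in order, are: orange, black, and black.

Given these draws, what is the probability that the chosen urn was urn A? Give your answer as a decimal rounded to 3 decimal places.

Compute the likelihood of the observed sequence for each case: P(data | urn A) = (1/7)(6/6)(5/5) = 0.14286; P(data | urn B) = (4/8)(4/7)(3/6) = 0.14286; P(data | urn C) = (2/11)(9/10)(8/9) = 0.14545; P(data | urn D) = (6/9)(3/8)(2/7) = 0.071429; P(data | urn E) = (1/10)(9/9)(8/8) = 0.1.
The prior-weighted likelihoods are 1/5 · 0.14286 = 0.028571, 1/5 · 0.14286 = 0.028571, 1/5 · 0.14545 = 0.029091, 1/5 · 0.071429 = 0.014286, 1/5 · 0.1 = 0.02; these sum to 0.12052.
Hence P(urn A | data) = (0.028571) / (0.12052) = 0.23707.

0.237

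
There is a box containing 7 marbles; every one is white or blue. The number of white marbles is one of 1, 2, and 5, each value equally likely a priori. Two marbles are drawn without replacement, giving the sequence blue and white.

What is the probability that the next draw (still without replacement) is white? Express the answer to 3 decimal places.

Under each hypothesis, the probability of the observed sequence is: P(data | r = 1) = (6/7)(1/6) = 1/7; P(data | r = 2) = (5/7)(2/6) = 5/21; P(data | r = 5) = (2/7)(5/6) = 5/21.
Weighting by the prior gives 1/3 · 1/7 = 1/21, 1/3 · 5/21 = 5/63, 1/3 · 5/21 = 5/63; these sum to 13/63.
Normalising, the posterior is P(r = 1 | data) = 3/13, P(r = 2 | data) = 5/13, P(r = 5 | data) = 5/13.
Averaging over the posterior, P(white next | data) = (0)(3/13) + (1/5)(5/13) + (4/5)(5/13) = 5/13.

0.385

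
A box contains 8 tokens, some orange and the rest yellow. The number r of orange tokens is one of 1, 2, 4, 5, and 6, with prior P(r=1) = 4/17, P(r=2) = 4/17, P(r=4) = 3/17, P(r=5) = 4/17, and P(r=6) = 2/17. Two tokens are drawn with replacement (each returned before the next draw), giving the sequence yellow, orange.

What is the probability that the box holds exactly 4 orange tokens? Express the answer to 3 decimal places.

0.231

The likelihood of the observed sequence under each hypothesis: P(data | r = 1) = (7/8)(1/8) = 7/64; P(data | r = 2) = (6/8)(2/8) = 3/16; P(data | r = 4) = (4/8)(4/8) = 1/4; P(data | r = 5) = (3/8)(5/8) = 15/64; P(data | r = 6) = (2/8)(6/8) = 3/16.
Multiplying each by its prior: 4/17 · 7/64 = 7/272, 4/17 · 3/16 = 3/68, 3/17 · 1/4 = 3/68, 4/17 · 15/64 = 15/272, 2/17 · 3/16 = 3/136; with total 13/68.
Hence P(r = 4 | data) = (3/68) / (13/68) = 3/13.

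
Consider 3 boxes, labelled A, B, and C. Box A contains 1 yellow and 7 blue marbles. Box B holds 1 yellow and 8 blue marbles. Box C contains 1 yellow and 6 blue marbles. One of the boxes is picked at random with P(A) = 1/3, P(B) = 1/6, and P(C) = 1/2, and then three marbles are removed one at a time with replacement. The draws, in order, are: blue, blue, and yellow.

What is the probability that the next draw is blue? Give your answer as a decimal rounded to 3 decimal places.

0.868

The likelihood of the observed sequence under each hypothesis: P(data | box A) = (7/8)(7/8)(1/8) = 0.095703; P(data | box B) = (8/9)(8/9)(1/9) = 0.087791; P(data | box C) = (6/7)(6/7)(1/7) = 0.10496.
Multiplying each by its prior: 1/3 · 0.095703 = 0.031901, 1/6 · 0.087791 = 0.014632, 1/2 · 0.10496 = 0.052478; summing to 0.099011.
Dividing through by the total gives posterior P(box A | data) = 0.3222, P(box B | data) = 0.14778, P(box C | data) = 0.53002.
The predictive probability is P(blue next | data) = (7/8)(0.3222) + (8/9)(0.14778) + (6/7)(0.53002) = 0.86759.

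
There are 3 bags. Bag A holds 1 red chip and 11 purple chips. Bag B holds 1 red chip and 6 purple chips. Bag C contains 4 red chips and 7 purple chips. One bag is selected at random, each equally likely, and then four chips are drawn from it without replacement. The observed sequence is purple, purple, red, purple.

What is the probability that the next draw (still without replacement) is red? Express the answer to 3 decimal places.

Under each hypothesis, the probability of the observed sequence is: P(data | bag A) = (11/12)(10/11)(1/10)(9/9) = 0.083333; P(data | bag B) = (6/7)(5/6)(1/5)(4/4) = 0.14286; P(data | bag C) = (7/11)(6/10)(4/9)(5/8) = 0.10606.
The prior-weighted likelihoods are 1/3 · 0.083333 = 0.027778, 1/3 · 0.14286 = 0.047619, 1/3 · 0.10606 = 0.035354; with total 0.11075.
Normalising, the posterior is P(bag A | data) = 0.25081, P(bag B | data) = 0.42997, P(bag C | data) = 0.31922.
The predictive probability is P(red next | data) = (0)(0.25081) + (0)(0.42997) + (3/7)(0.31922) = 0.13681.

0.137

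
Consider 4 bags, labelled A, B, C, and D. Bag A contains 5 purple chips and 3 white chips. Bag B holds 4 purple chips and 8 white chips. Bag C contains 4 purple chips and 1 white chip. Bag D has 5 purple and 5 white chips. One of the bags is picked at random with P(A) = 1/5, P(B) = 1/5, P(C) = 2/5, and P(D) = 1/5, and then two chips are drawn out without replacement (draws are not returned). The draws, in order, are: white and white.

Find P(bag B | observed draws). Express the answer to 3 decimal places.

0.563

Under each hypothesis, the probability of the observed sequence is: P(data | bag A) = (3/8)(2/7) = 0.10714; P(data | bag B) = (8/12)(7/11) = 0.42424; P(data | bag C) = (1/5)(0/4) = 0; P(data | bag D) = (5/10)(4/9) = 0.22222.
Weighting by the prior gives 1/5 · 0.10714 = 0.021429, 1/5 · 0.42424 = 0.084848, 2/5 · 0 = 0, 1/5 · 0.22222 = 0.044444; these sum to 0.15072.
Therefore the posterior P(bag B | data) = (0.084848) / (0.15072) = 0.56295.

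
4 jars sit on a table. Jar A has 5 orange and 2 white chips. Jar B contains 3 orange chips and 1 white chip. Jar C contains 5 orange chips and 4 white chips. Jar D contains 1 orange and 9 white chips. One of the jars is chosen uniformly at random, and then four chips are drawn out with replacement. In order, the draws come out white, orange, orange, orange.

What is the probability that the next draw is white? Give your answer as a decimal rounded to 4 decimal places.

0.3167

Under each hypothesis, the probability of the observed sequence is: P(data | jar A) = (2/7)(5/7)(5/7)(5/7) = 0.10412; P(data | jar B) = (1/4)(3/4)(3/4)(3/4) = 0.10547; P(data | jar C) = (4/9)(5/9)(5/9)(5/9) = 0.076208; P(data | jar D) = (9/10)(1/10)(1/10)(1/10) = 0.0009.
Weighting by the prior gives 1/4 · 0.10412 = 0.026031, 1/4 · 0.10547 = 0.026367, 1/4 · 0.076208 = 0.019052, 1/4 · 0.0009 = 0.000225; these sum to 0.071675.
Dividing through by the total gives posterior P(jar A | data) = 0.36318, P(jar B | data) = 0.36787, P(jar C | data) = 0.26581, P(jar D | data) = 0.0031392.
Averaging over the posterior, P(white next | data) = (2/7)(0.36318) + (1/4)(0.36787) + (4/9)(0.26581) + (9/10)(0.0031392) = 0.3167.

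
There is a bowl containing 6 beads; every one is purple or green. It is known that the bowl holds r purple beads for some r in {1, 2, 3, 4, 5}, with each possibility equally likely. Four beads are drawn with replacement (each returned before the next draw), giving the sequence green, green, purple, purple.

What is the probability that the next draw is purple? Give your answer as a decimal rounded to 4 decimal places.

Under each hypothesis, the probability of the observed sequence is: P(data | r = 1) = (5/6)(5/6)(1/6)(1/6) = 0.01929; P(data | r = 2) = (4/6)(4/6)(2/6)(2/6) = 0.049383; P(data | r = 3) = (3/6)(3/6)(3/6)(3/6) = 0.0625; P(data | r = 4) = (2/6)(2/6)(4/6)(4/6) = 0.049383; P(data | r = 5) = (1/6)(1/6)(5/6)(5/6) = 0.01929.
The prior-weighted likelihoods are 1/5 · 0.01929 = 0.003858, 1/5 · 0.049383 = 0.0098765, 1/5 · 0.0625 = 0.0125, 1/5 · 0.049383 = 0.0098765, 1/5 · 0.01929 = 0.003858; these sum to 0.039969.
The posterior is then P(r = 1 | data) = 0.096525, P(r = 2 | data) = 0.2471, P(r = 3 | data) = 0.31274, P(r = 4 | data) = 0.2471, P(r = 5 | data) = 0.096525.
So P(purple next | data) = Σ P(purple next | H) P(H | data) = (1/6)(0.096525) + (1/3)(0.2471) + (1/2)(0.31274) + (2/3)(0.2471) + (5/6)(0.096525) = 0.5.

0.5000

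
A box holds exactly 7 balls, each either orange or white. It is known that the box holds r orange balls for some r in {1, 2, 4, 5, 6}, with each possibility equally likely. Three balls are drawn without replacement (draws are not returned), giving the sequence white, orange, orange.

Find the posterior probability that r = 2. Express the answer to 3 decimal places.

For each hypothesis, P(data | H) works out to: P(data | r = 1) = (6/7)(1/6)(0/5) = 0; P(data | r = 2) = (5/7)(2/6)(1/5) = 1/21; P(data | r = 4) = (3/7)(4/6)(3/5) = 6/35; P(data | r = 5) = (2/7)(5/6)(4/5) = 4/21; P(data | r = 6) = (1/7)(6/6)(5/5) = 1/7.
Multiplying each by its prior: 1/5 · 0 = 0, 1/5 · 1/21 = 1/105, 1/5 · 6/35 = 6/175, 1/5 · 4/21 = 4/105, 1/5 · 1/7 = 1/35; summing to 58/525.
Hence P(r = 2 | data) = (1/105) / (58/525) = 5/58.

0.086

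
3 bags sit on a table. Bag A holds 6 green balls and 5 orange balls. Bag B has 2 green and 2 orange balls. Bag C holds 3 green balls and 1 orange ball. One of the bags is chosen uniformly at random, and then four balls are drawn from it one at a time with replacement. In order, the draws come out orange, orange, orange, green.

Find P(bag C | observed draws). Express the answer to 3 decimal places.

0.093

Compute the likelihood of the observed sequence for each case: P(data | bag A) = (5/11)(5/11)(5/11)(6/11) = 0.051226; P(data | bag B) = (2/4)(2/4)(2/4)(2/4) = 0.0625; P(data | bag C) = (1/4)(1/4)(1/4)(3/4) = 0.011719.
Multiplying each by its prior: 1/3 · 0.051226 = 0.017075, 1/3 · 0.0625 = 0.020833, 1/3 · 0.011719 = 0.0039062; with total 0.041815.
Hence P(bag C | data) = (0.0039062) / (0.041815) = 0.093418.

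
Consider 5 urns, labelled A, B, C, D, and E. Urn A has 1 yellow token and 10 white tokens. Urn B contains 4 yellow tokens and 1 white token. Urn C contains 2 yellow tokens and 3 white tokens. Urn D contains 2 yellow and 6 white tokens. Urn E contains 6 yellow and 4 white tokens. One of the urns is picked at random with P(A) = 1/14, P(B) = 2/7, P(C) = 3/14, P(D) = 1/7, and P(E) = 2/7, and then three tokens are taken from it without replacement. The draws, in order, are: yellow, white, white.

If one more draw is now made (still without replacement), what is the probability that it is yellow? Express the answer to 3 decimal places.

For each hypothesis, P(data | H) works out to: P(data | urn A) = (1/11)(10/10)(9/9) = 0.090909; P(data | urn B) = (4/5)(1/4)(0/3) = 0; P(data | urn C) = (2/5)(3/4)(2/3) = 0.2; P(data | urn D) = (2/8)(6/7)(5/6) = 0.17857; P(data | urn E) = (6/10)(4/9)(3/8) = 0.1.
Weighting by the prior gives 1/14 · 0.090909 = 0.0064935, 2/7 · 0 = 0, 3/14 · 0.2 = 0.042857, 1/7 · 0.17857 = 0.02551, 2/7 · 0.1 = 0.028571; with total 0.10343.
Dividing through by the total gives posterior P(urn A | data) = 0.06278, P(urn B | data) = 0, P(urn C | data) = 0.41435, P(urn D | data) = 0.24664, P(urn E | data) = 0.27623.
Averaging over the posterior, P(yellow next | data) = (0)(0.06278) + (1/2)(0.41435) + (1/5)(0.24664) + (5/7)(0.27623) = 0.45381.

0.454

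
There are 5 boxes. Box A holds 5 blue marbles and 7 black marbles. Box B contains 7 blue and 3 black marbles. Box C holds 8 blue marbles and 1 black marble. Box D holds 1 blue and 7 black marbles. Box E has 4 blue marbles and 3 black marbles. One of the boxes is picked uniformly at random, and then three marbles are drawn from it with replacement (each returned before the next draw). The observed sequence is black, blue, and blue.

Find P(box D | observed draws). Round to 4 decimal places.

0.0279

For each hypothesis, P(data | H) works out to: P(data | box A) = (7/12)(5/12)(5/12) = 0.10127; P(data | box B) = (3/10)(7/10)(7/10) = 0.147; P(data | box C) = (1/9)(8/9)(8/9) = 0.087791; P(data | box D) = (7/8)(1/8)(1/8) = 0.013672; P(data | box E) = (3/7)(4/7)(4/7) = 0.13994.
Weighting by the prior gives 1/5 · 0.10127 = 0.020255, 1/5 · 0.147 = 0.0294, 1/5 · 0.087791 = 0.017558, 1/5 · 0.013672 = 0.0027344, 1/5 · 0.13994 = 0.027988; summing to 0.097936.
Hence P(box D | data) = (0.0027344) / (0.097936) = 0.02792.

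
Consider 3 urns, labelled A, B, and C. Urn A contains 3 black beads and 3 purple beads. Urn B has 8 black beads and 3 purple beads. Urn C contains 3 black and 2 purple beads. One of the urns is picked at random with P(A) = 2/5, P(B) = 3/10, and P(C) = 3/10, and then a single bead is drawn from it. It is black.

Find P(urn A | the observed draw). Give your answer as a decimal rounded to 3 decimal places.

Compute the likelihood of this draw for each case: P(data | urn A) = (3/6) = 1/2; P(data | urn B) = (8/11) = 8/11; P(data | urn C) = (3/5) = 3/5.
The prior-weighted likelihoods are 2/5 · 1/2 = 1/5, 3/10 · 8/11 = 12/55, 3/10 · 3/5 = 9/50; with total 329/550.
So P(urn A | data) = (1/5) / (329/550) = 110/329.

0.334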